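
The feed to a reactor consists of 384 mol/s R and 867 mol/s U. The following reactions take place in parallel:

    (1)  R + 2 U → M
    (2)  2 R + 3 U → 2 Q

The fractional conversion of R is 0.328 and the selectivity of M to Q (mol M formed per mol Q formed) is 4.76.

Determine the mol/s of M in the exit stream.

Conversion of R: R consumed = 0.328 × 384 = 126 mol/s = 1ξ₁ + 2ξ₂.
Selectivity: 1ξ₁ / (2ξ₂) = 4.76 → ξ₁ = 9.52 ξ₂.
Substitute: (1·9.52 + 2) ξ₂ = 126 → ξ₂ = 10.93 mol/s, ξ₁ = 104.1 mol/s.
Outlet amounts (n = n₀ + Σ ν·ξ):
  R: 384 − 1(104.1) − 2(10.93) = 258
  U: 867 − 2(104.1) − 3(10.93) = 626
  M: 0 + 1(104.1) = 104.1
  Q: 0 + 2(10.93) = 21.87

104 mol/s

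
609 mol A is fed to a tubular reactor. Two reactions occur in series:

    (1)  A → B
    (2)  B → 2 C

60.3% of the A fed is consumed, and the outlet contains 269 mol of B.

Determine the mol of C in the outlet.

Conversion of A: A consumed = 1ξ₁ = 0.603 × 609 → ξ₁ = 367.2 mol.
B balance: n_B = 0 + 1ξ₁ − 1ξ₂ = 269 → ξ₂ = (1·367.2 − 269)/1 = 98.23 mol.
Outlet amounts (n = n₀ + Σ ν·ξ):
  A: 609 − 1(367.2) = 241.8
  B: 0 + 1(367.2) − 1(98.23) = 269
  C: 0 + 2(98.23) = 196.5

196 mol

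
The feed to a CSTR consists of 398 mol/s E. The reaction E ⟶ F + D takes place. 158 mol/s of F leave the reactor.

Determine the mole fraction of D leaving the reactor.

0.284

For F: n = n₀ + 1ξ → 158 = 0 + 1ξ, giving ξ = 158 mol/s.
Outlet amounts (n = n₀ + ν ξ):
  E: 398 − 1(158) = 240
  F: 0 + 1(158) = 158
  D: 0 + 1(158) = 158
Total out = 556 mol/s; y_D = 158 / 556 = 0.2842.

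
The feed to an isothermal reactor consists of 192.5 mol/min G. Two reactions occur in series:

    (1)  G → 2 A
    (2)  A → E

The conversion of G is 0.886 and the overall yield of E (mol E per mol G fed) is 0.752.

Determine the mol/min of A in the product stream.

196 mol/min

Conversion of G: G consumed = 1ξ₁ = 0.886 × 192.5 → ξ₁ = 170.6 mol/min.
Yield of E: 1ξ₂ / 192.5 = 0.752 → ξ₂ = 144.8 mol/min.
Outlet amounts (n = n₀ + Σ ν·ξ):
  G: 192.5 − 1(170.6) = 21.94
  A: 0 + 2(170.6) − 1(144.8) = 196.4
  E: 0 + 1(144.8) = 144.8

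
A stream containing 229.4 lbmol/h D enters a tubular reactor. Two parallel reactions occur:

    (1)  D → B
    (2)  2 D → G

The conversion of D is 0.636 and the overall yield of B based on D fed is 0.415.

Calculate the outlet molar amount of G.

Yield of B: 1ξ₁ / 229.4 = 0.415 → ξ₁ = 95.2 lbmol/h.
Conversion of D: 1ξ₁ + 2ξ₂ = 0.636 × 229.4 = 145.9 → ξ₂ = 25.35 lbmol/h.
Outlet amounts (n = n₀ + Σ ν·ξ):
  D: 229.4 − 1(95.2) − 2(25.35) = 83.5
  B: 0 + 1(95.2) = 95.2
  G: 0 + 1(25.35) = 25.35

25.3 lbmol/h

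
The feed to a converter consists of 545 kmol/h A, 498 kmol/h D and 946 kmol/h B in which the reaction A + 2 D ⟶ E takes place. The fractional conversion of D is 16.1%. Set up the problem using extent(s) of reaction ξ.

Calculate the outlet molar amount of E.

D reacted = 0.161 × 498 = 80.18 kmol/h; ν_D = −2, so ξ = 80.18/2 = 40.09 kmol/h.
Outlet amounts (n = n₀ + ν ξ):
  A: 545 − 1(40.09) = 504.9
  D: 498 − 2(40.09) = 417.8
  E: 0 + 1(40.09) = 40.09
  B: 946 (inert)

40.1 kmol/h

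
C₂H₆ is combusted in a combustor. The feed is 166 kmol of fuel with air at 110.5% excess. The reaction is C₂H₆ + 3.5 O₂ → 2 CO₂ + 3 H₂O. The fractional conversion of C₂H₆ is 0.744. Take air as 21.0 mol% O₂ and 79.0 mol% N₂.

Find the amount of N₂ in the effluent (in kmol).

Stoichiometric O₂ = 3.5 × 166 = 581 kmol; O₂ fed = 581 × 2.105 = 1223 kmol.
N₂ fed = 1223 × 79/21 = 4601 kmol.
Fuel reacted = 0.744 × 166 → ξ = 123.5 kmol.
Outlet (n = n₀ + ν ξ):
  C₂H₆: 166 − 1(123.5) = 42.5
  O₂: 1223 − 3.5(123.5) = 790.7
  N₂: 4601 (inert)
  CO₂: 0 + 2(123.5) = 247
  H₂O: 0 + 3(123.5) = 370.5

4600 kmol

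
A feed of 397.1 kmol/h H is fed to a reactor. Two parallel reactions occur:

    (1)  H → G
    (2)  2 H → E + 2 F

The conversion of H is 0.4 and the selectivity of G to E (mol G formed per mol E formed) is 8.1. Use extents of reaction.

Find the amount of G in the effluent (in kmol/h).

127 kmol/h

Conversion of H: H consumed = 0.4 × 397.1 = 158.8 kmol/h = 1ξ₁ + 2ξ₂.
Selectivity: 1ξ₁ / (1ξ₂) = 8.1 → ξ₁ = 8.1 ξ₂.
Substitute: (1·8.1 + 2) ξ₂ = 158.8 → ξ₂ = 15.73 kmol/h, ξ₁ = 127.4 kmol/h.
Outlet amounts (n = n₀ + Σ ν·ξ):
  H: 397.1 − 1(127.4) − 2(15.73) = 238.3
  G: 0 + 1(127.4) = 127.4
  E: 0 + 1(15.73) = 15.73
  F: 0 + 2(15.73) = 31.45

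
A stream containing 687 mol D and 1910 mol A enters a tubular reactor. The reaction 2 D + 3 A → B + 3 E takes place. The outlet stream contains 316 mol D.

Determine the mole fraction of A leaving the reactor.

For D: n = n₀ − 2ξ → 316 = 687 − 2ξ, giving ξ = 185.5 mol.
Outlet amounts (n = n₀ + ν ξ):
  D: 687 − 2(185.5) = 316
  A: 1910 − 3(185.5) = 1354
  B: 0 + 1(185.5) = 185.5
  E: 0 + 3(185.5) = 556.5
Total out = 2412 mol; y_A = 1354 / 2412 = 0.5613.

0.561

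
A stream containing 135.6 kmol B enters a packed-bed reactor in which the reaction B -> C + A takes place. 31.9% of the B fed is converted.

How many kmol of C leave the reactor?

43.3 kmol

B reacted = 0.319 × 135.6 = 43.26 kmol; ν_B = −1, so ξ = 43.26/1 = 43.26 kmol.
Outlet amounts (n = n₀ + ν ξ):
  B: 135.6 − 1(43.26) = 92.34
  C: 0 + 1(43.26) = 43.26
  A: 0 + 1(43.26) = 43.26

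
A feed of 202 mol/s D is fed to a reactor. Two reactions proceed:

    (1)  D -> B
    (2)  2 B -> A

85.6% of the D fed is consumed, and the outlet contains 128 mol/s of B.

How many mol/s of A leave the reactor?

Conversion of D: D consumed = 1ξ₁ = 0.856 × 202 → ξ₁ = 172.9 mol/s.
B balance: n_B = 0 + 1ξ₁ − 2ξ₂ = 128 → ξ₂ = (1·172.9 − 128)/2 = 22.46 mol/s.
Outlet amounts (n = n₀ + Σ ν·ξ):
  D: 202 − 1(172.9) = 29.09
  B: 0 + 1(172.9) − 2(22.46) = 128
  A: 0 + 1(22.46) = 22.46

22.5 mol/s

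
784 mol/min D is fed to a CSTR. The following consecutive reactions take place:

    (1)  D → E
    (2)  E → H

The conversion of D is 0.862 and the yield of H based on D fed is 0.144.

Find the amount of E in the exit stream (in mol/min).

563 mol/min

Conversion of D: D consumed = 1ξ₁ = 0.862 × 784 → ξ₁ = 675.8 mol/min.
Yield of H: 1ξ₂ / 784 = 0.144 → ξ₂ = 112.9 mol/min.
Outlet amounts (n = n₀ + Σ ν·ξ):
  D: 784 − 1(675.8) = 108.2
  E: 0 + 1(675.8) − 1(112.9) = 562.9
  H: 0 + 1(112.9) = 112.9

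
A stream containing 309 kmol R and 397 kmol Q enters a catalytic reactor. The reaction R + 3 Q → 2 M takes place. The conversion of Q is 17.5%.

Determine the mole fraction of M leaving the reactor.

Q reacted = 0.175 × 397 = 69.47 kmol; ν_Q = −3, so ξ = 69.47/3 = 23.16 kmol.
Outlet amounts (n = n₀ + ν ξ):
  R: 309 − 1(23.16) = 285.8
  Q: 397 − 3(23.16) = 327.5
  M: 0 + 2(23.16) = 46.32
Total out = 659.7 kmol; y_M = 46.32 / 659.7 = 0.07021.

0.0702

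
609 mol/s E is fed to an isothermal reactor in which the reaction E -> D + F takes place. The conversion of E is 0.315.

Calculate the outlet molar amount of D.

192 mol/s

E reacted = 0.315 × 609 = 191.8 mol/s; ν_E = −1, so ξ = 191.8/1 = 191.8 mol/s.
Outlet amounts (n = n₀ + ν ξ):
  E: 609 − 1(191.8) = 417.2
  D: 0 + 1(191.8) = 191.8
  F: 0 + 1(191.8) = 191.8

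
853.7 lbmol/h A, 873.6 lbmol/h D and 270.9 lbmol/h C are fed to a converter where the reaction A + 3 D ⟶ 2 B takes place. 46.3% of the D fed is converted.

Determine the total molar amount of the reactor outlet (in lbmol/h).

D reacted = 0.463 × 873.6 = 404.5 lbmol/h; ν_D = −3, so ξ = 404.5/3 = 134.8 lbmol/h.
Outlet amounts (n = n₀ + ν ξ):
  A: 853.7 − 1(134.8) = 718.9
  D: 873.6 − 3(134.8) = 469.1
  B: 0 + 2(134.8) = 269.7
  C: 270.9 (inert)
Total out = 718.9 + 469.1 + 269.7 + 270.9 = 1729 lbmol/h.

1730 lbmol/h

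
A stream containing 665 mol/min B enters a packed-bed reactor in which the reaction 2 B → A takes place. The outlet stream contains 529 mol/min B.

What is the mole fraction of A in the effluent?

For B: n = n₀ − 2ξ → 529 = 665 − 2ξ, giving ξ = 68 mol/min.
Outlet amounts (n = n₀ + ν ξ):
  B: 665 − 2(68) = 529
  A: 0 + 1(68) = 68
Total out = 597 mol/min; y_A = 68 / 597 = 0.1139.

0.114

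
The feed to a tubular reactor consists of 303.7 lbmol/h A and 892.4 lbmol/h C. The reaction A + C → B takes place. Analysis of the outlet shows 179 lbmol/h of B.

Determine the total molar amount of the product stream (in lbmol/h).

1020 lbmol/h

For B: n = n₀ + 1ξ → 179 = 0 + 1ξ, giving ξ = 179 lbmol/h.
Outlet amounts (n = n₀ + ν ξ):
  A: 303.7 − 1(179) = 124.7
  C: 892.4 − 1(179) = 713.4
  B: 0 + 1(179) = 179
Total out = 124.7 + 713.4 + 179 = 1017 lbmol/h.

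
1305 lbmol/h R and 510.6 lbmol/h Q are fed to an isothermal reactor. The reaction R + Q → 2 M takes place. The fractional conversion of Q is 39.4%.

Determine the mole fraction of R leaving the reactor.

0.608

Q reacted = 0.394 × 510.6 = 201.2 lbmol/h; ν_Q = −1, so ξ = 201.2/1 = 201.2 lbmol/h.
Outlet amounts (n = n₀ + ν ξ):
  R: 1305 − 1(201.2) = 1104
  Q: 510.6 − 1(201.2) = 309.4
  M: 0 + 2(201.2) = 402.4
Total out = 1816 lbmol/h; y_R = 1104 / 1816 = 0.608.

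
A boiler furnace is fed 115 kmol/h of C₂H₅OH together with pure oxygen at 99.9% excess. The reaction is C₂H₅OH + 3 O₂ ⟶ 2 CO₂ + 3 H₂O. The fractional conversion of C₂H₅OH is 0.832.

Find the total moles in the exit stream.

Stoichiometric O₂ = 3 × 115 = 345 kmol/h; O₂ fed = 345 × 1.999 = 689.7 kmol/h.
Fuel reacted = 0.832 × 115 → ξ = 95.68 kmol/h.
Outlet (n = n₀ + ν ξ):
  C₂H₅OH: 115 − 1(95.68) = 19.32
  O₂: 689.7 − 3(95.68) = 402.6
  CO₂: 0 + 2(95.68) = 191.4
  H₂O: 0 + 3(95.68) = 287
Total out = 19.32 + 402.6 + 191.4 + 287 = 900.3 kmol/h.

900 kmol/h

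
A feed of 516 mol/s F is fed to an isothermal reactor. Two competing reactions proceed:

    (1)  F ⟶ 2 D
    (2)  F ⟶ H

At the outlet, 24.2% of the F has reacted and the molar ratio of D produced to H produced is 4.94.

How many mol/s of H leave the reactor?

Conversion of F: F consumed = 0.242 × 516 = 124.9 mol/s = 1ξ₁ + 1ξ₂.
Selectivity: 2ξ₁ / (1ξ₂) = 4.94 → ξ₁ = 2.47 ξ₂.
Substitute: (1·2.47 + 1) ξ₂ = 124.9 → ξ₂ = 35.99 mol/s, ξ₁ = 88.89 mol/s.
Outlet amounts (n = n₀ + Σ ν·ξ):
  F: 516 − 1(88.89) − 1(35.99) = 391.1
  D: 0 + 2(88.89) = 177.8
  H: 0 + 1(35.99) = 35.99

36 mol/s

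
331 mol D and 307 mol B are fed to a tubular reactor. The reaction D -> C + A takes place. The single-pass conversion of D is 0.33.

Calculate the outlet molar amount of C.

D reacted = 0.33 × 331 = 109.2 mol; ν_D = −1, so ξ = 109.2/1 = 109.2 mol.
Outlet amounts (n = n₀ + ν ξ):
  D: 331 − 1(109.2) = 221.8
  C: 0 + 1(109.2) = 109.2
  A: 0 + 1(109.2) = 109.2
  B: 307 (inert)

109 mol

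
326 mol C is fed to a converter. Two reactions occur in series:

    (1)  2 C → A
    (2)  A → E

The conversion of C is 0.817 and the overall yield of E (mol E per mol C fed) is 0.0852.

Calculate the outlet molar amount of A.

Conversion of C: C consumed = 2ξ₁ = 0.817 × 326 → ξ₁ = 133.2 mol.
Yield of E: 1ξ₂ / 326 = 0.0852 → ξ₂ = 27.78 mol.
Outlet amounts (n = n₀ + Σ ν·ξ):
  C: 326 − 2(133.2) = 59.66
  A: 0 + 1(133.2) − 1(27.78) = 105.4
  E: 0 + 1(27.78) = 27.78

105 mol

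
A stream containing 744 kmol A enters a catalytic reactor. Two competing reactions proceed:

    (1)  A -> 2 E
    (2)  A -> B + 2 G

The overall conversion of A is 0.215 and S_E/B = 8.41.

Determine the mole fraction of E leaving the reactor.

0.277

Conversion of A: A consumed = 0.215 × 744 = 160 kmol = 1ξ₁ + 1ξ₂.
Selectivity: 2ξ₁ / (1ξ₂) = 8.41 → ξ₁ = 4.205 ξ₂.
Substitute: (1·4.205 + 1) ξ₂ = 160 → ξ₂ = 30.73 kmol, ξ₁ = 129.2 kmol.
Outlet amounts (n = n₀ + Σ ν·ξ):
  A: 744 − 1(129.2) − 1(30.73) = 584
  E: 0 + 2(129.2) = 258.5
  B: 0 + 1(30.73) = 30.73
  G: 0 + 2(30.73) = 61.46
Total out = 934.7 kmol; y_E = 258.5 / 934.7 = 0.2765.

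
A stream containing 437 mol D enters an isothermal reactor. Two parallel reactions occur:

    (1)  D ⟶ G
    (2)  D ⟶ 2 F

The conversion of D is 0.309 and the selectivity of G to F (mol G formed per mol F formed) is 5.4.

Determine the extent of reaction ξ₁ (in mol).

ξ₁ = 124 mol

Conversion of D: D consumed = 0.309 × 437 = 135 mol = 1ξ₁ + 1ξ₂.
Selectivity: 1ξ₁ / (2ξ₂) = 5.4 → ξ₁ = 10.8 ξ₂.
Substitute: (1·10.8 + 1) ξ₂ = 135 → ξ₂ = 11.44 mol, ξ₁ = 123.6 mol.
Outlet amounts (n = n₀ + Σ ν·ξ):
  D: 437 − 1(123.6) − 1(11.44) = 302
  G: 0 + 1(123.6) = 123.6
  F: 0 + 2(11.44) = 22.89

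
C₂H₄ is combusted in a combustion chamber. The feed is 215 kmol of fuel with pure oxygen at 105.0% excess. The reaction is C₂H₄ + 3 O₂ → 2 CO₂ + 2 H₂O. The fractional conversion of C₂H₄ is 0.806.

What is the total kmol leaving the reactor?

Stoichiometric O₂ = 3 × 215 = 645 kmol; O₂ fed = 645 × 2.050 = 1322 kmol.
Fuel reacted = 0.806 × 215 → ξ = 173.3 kmol.
Outlet (n = n₀ + ν ξ):
  C₂H₄: 215 − 1(173.3) = 41.71
  O₂: 1322 − 3(173.3) = 802.4
  CO₂: 0 + 2(173.3) = 346.6
  H₂O: 0 + 2(173.3) = 346.6
Total out = 41.71 + 802.4 + 346.6 + 346.6 = 1537 kmol.

1540 kmol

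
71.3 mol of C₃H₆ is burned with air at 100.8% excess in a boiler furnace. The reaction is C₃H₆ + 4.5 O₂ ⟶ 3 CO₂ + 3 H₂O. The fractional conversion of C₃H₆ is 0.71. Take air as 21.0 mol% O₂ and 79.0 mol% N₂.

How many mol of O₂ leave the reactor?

416 mol

Stoichiometric O₂ = 4.5 × 71.3 = 320.8 mol; O₂ fed = 320.8 × 2.008 = 644.3 mol.
N₂ fed = 644.3 × 79/21 = 2424 mol.
Fuel reacted = 0.71 × 71.3 → ξ = 50.62 mol.
Outlet (n = n₀ + ν ξ):
  C₃H₆: 71.3 − 1(50.62) = 20.68
  O₂: 644.3 − 4.5(50.62) = 416.5
  N₂: 2424 (inert)
  CO₂: 0 + 3(50.62) = 151.9
  H₂O: 0 + 3(50.62) = 151.9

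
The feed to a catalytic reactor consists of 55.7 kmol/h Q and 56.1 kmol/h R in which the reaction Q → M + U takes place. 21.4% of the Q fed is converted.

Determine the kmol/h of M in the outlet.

Q reacted = 0.214 × 55.7 = 11.92 kmol/h; ν_Q = −1, so ξ = 11.92/1 = 11.92 kmol/h.
Outlet amounts (n = n₀ + ν ξ):
  Q: 55.7 − 1(11.92) = 43.78
  M: 0 + 1(11.92) = 11.92
  U: 0 + 1(11.92) = 11.92
  R: 56.1 (inert)

11.9 kmol/h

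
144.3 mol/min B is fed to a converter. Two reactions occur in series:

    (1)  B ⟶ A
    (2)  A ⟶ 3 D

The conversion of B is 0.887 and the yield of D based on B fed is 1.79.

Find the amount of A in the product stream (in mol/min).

41.9 mol/min

Conversion of B: B consumed = 1ξ₁ = 0.887 × 144.3 → ξ₁ = 128 mol/min.
Yield of D: 3ξ₂ / 144.3 = 1.79 → ξ₂ = 86.1 mol/min.
Outlet amounts (n = n₀ + Σ ν·ξ):
  B: 144.3 − 1(128) = 16.31
  A: 0 + 1(128) − 1(86.1) = 41.9
  D: 0 + 3(86.1) = 258.3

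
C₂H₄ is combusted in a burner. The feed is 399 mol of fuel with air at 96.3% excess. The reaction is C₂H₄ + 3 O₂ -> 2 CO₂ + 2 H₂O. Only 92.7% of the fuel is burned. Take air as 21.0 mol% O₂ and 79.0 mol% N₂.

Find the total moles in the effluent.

11600 mol

Stoichiometric O₂ = 3 × 399 = 1197 mol; O₂ fed = 1197 × 1.963 = 2350 mol.
N₂ fed = 2350 × 79/21 = 8839 mol.
Fuel reacted = 0.927 × 399 → ξ = 369.9 mol.
Outlet (n = n₀ + ν ξ):
  C₂H₄: 399 − 1(369.9) = 29.13
  O₂: 2350 − 3(369.9) = 1240
  N₂: 8839 (inert)
  CO₂: 0 + 2(369.9) = 739.7
  H₂O: 0 + 2(369.9) = 739.7
Total out = 29.13 + 1240 + 8839 + 739.7 + 739.7 = 11590 mol.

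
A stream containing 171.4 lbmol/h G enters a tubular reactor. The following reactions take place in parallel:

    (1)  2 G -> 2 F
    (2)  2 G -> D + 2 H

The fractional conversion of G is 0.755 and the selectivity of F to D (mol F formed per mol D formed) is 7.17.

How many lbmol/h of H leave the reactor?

Conversion of G: G consumed = 0.755 × 171.4 = 129.4 lbmol/h = 2ξ₁ + 2ξ₂.
Selectivity: 2ξ₁ / (1ξ₂) = 7.17 → ξ₁ = 3.585 ξ₂.
Substitute: (2·3.585 + 2) ξ₂ = 129.4 → ξ₂ = 14.11 lbmol/h, ξ₁ = 50.59 lbmol/h.
Outlet amounts (n = n₀ + Σ ν·ξ):
  G: 171.4 − 2(50.59) − 2(14.11) = 41.99
  F: 0 + 2(50.59) = 101.2
  D: 0 + 1(14.11) = 14.11
  H: 0 + 2(14.11) = 28.22

28.2 lbmol/h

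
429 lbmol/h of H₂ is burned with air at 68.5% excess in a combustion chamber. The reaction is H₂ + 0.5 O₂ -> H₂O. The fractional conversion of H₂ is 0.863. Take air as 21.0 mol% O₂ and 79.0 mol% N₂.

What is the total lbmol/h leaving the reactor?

1960 lbmol/h

Stoichiometric O₂ = 0.5 × 429 = 214.5 lbmol/h; O₂ fed = 214.5 × 1.685 = 361.4 lbmol/h.
N₂ fed = 361.4 × 79/21 = 1360 lbmol/h.
Fuel reacted = 0.863 × 429 → ξ = 370.2 lbmol/h.
Outlet (n = n₀ + ν ξ):
  H₂: 429 − 1(370.2) = 58.77
  O₂: 361.4 − 0.5(370.2) = 176.3
  N₂: 1360 (inert)
  H₂O: 0 + 1(370.2) = 370.2
Total out = 58.77 + 176.3 + 1360 + 370.2 = 1965 lbmol/h.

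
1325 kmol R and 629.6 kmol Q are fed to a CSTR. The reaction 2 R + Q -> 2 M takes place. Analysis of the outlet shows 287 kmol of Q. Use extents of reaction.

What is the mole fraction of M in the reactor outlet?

0.425

For Q: n = n₀ − 1ξ → 287 = 629.6 − 1ξ, giving ξ = 342.6 kmol.
Outlet amounts (n = n₀ + ν ξ):
  R: 1325 − 2(342.6) = 639.8
  Q: 629.6 − 1(342.6) = 287
  M: 0 + 2(342.6) = 685.2
Total out = 1612 kmol; y_M = 685.2 / 1612 = 0.4251.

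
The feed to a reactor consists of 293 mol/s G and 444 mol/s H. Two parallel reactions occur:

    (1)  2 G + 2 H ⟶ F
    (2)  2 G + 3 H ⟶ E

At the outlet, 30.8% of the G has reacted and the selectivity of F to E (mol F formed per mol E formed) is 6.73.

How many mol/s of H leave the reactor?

Conversion of G: G consumed = 0.308 × 293 = 90.24 mol/s = 2ξ₁ + 2ξ₂.
Selectivity: 1ξ₁ / (1ξ₂) = 6.73 → ξ₁ = 6.73 ξ₂.
Substitute: (2·6.73 + 2) ξ₂ = 90.24 → ξ₂ = 5.837 mol/s, ξ₁ = 39.28 mol/s.
Outlet amounts (n = n₀ + Σ ν·ξ):
  G: 293 − 2(39.28) − 2(5.837) = 202.8
  H: 444 − 2(39.28) − 3(5.837) = 347.9
  F: 0 + 1(39.28) = 39.28
  E: 0 + 1(5.837) = 5.837

348 mol/s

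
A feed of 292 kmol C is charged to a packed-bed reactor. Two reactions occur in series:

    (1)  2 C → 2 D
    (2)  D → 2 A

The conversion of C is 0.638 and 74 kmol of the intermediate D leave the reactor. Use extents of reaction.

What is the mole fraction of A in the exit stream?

0.556

Conversion of C: C consumed = 2ξ₁ = 0.638 × 292 → ξ₁ = 93.15 kmol.
D balance: n_D = 0 + 2ξ₁ − 1ξ₂ = 74 → ξ₂ = (2·93.15 − 74)/1 = 112.3 kmol.
Outlet amounts (n = n₀ + Σ ν·ξ):
  C: 292 − 2(93.15) = 105.7
  D: 0 + 2(93.15) − 1(112.3) = 74
  A: 0 + 2(112.3) = 224.6
Total out = 404.3 kmol; y_A = 224.6 / 404.3 = 0.5555.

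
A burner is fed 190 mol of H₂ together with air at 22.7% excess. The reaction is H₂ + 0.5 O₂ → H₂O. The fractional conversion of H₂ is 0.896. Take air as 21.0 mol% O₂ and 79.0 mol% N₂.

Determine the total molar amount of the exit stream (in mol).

Stoichiometric O₂ = 0.5 × 190 = 95 mol; O₂ fed = 95 × 1.227 = 116.6 mol.
N₂ fed = 116.6 × 79/21 = 438.5 mol.
Fuel reacted = 0.896 × 190 → ξ = 170.2 mol.
Outlet (n = n₀ + ν ξ):
  H₂: 190 − 1(170.2) = 19.76
  O₂: 116.6 − 0.5(170.2) = 31.44
  N₂: 438.5 (inert)
  H₂O: 0 + 1(170.2) = 170.2
Total out = 19.76 + 31.44 + 438.5 + 170.2 = 660 mol.

660 mol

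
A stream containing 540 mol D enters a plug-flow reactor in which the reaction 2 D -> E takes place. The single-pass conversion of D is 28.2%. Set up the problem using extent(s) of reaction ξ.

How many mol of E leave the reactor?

D reacted = 0.282 × 540 = 152.3 mol; ν_D = −2, so ξ = 152.3/2 = 76.14 mol.
Outlet amounts (n = n₀ + ν ξ):
  D: 540 − 2(76.14) = 387.7
  E: 0 + 1(76.14) = 76.14

76.1 mol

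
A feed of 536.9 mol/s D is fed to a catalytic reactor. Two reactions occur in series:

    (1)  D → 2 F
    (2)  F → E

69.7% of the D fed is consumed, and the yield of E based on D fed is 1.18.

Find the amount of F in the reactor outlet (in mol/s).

Conversion of D: D consumed = 1ξ₁ = 0.697 × 536.9 → ξ₁ = 374.2 mol/s.
Yield of E: 1ξ₂ / 536.9 = 1.18 → ξ₂ = 633.5 mol/s.
Outlet amounts (n = n₀ + Σ ν·ξ):
  D: 536.9 − 1(374.2) = 162.7
  F: 0 + 2(374.2) − 1(633.5) = 114.9
  E: 0 + 1(633.5) = 633.5

115 mol/s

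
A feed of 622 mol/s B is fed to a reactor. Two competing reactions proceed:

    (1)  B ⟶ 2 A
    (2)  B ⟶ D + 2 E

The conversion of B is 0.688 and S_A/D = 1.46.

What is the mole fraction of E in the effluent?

0.381

Conversion of B: B consumed = 0.688 × 622 = 427.9 mol/s = 1ξ₁ + 1ξ₂.
Selectivity: 2ξ₁ / (1ξ₂) = 1.46 → ξ₁ = 0.73 ξ₂.
Substitute: (1·0.73 + 1) ξ₂ = 427.9 → ξ₂ = 247.4 mol/s, ξ₁ = 180.6 mol/s.
Outlet amounts (n = n₀ + Σ ν·ξ):
  B: 622 − 1(180.6) − 1(247.4) = 194.1
  A: 0 + 2(180.6) = 361.1
  D: 0 + 1(247.4) = 247.4
  E: 0 + 2(247.4) = 494.7
Total out = 1297 mol/s; y_E = 494.7 / 1297 = 0.3813.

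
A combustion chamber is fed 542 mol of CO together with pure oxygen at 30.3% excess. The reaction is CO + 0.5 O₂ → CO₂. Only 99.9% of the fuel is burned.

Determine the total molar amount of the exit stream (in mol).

624 mol

Stoichiometric O₂ = 0.5 × 542 = 271 mol; O₂ fed = 271 × 1.303 = 353.1 mol.
Fuel reacted = 0.999 × 542 → ξ = 541.5 mol.
Outlet (n = n₀ + ν ξ):
  CO: 542 − 1(541.5) = 0.542
  O₂: 353.1 − 0.5(541.5) = 82.38
  CO₂: 0 + 1(541.5) = 541.5
Total out = 0.542 + 82.38 + 541.5 = 624.4 mol.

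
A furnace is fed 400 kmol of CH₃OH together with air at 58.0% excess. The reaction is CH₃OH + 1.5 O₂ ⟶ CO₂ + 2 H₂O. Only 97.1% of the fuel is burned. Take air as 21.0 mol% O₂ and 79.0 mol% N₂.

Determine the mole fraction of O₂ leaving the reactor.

Stoichiometric O₂ = 1.5 × 400 = 600 kmol; O₂ fed = 600 × 1.580 = 948 kmol.
N₂ fed = 948 × 79/21 = 3566 kmol.
Fuel reacted = 0.971 × 400 → ξ = 388.4 kmol.
Outlet (n = n₀ + ν ξ):
  CH₃OH: 400 − 1(388.4) = 11.6
  O₂: 948 − 1.5(388.4) = 365.4
  N₂: 3566 (inert)
  CO₂: 0 + 1(388.4) = 388.4
  H₂O: 0 + 2(388.4) = 776.8
Total out = 5108 kmol; y_O₂ = 365.4 / 5108 = 0.07153.

0.0715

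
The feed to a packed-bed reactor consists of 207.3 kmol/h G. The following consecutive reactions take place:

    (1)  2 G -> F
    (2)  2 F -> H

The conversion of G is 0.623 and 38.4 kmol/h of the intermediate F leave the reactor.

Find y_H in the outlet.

Conversion of G: G consumed = 2ξ₁ = 0.623 × 207.3 → ξ₁ = 64.57 kmol/h.
F balance: n_F = 0 + 1ξ₁ − 2ξ₂ = 38.4 → ξ₂ = (1·64.57 − 38.4)/2 = 13.09 kmol/h.
Outlet amounts (n = n₀ + Σ ν·ξ):
  G: 207.3 − 2(64.57) = 78.15
  F: 0 + 1(64.57) − 2(13.09) = 38.4
  H: 0 + 1(13.09) = 13.09
Total out = 129.6 kmol/h; y_H = 13.09 / 129.6 = 0.1009.

0.101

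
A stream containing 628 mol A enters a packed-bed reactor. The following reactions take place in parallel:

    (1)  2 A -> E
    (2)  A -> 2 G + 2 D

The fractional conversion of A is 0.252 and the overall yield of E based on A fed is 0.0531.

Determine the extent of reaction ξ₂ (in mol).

ξ₂ = 91.6 mol

Yield of E: 1ξ₁ / 628 = 0.0531 → ξ₁ = 33.35 mol.
Conversion of A: 2ξ₁ + 1ξ₂ = 0.252 × 628 = 158.3 → ξ₂ = 91.56 mol.
Outlet amounts (n = n₀ + Σ ν·ξ):
  A: 628 − 2(33.35) − 1(91.56) = 469.7
  E: 0 + 1(33.35) = 33.35
  G: 0 + 2(91.56) = 183.1
  D: 0 + 2(91.56) = 183.1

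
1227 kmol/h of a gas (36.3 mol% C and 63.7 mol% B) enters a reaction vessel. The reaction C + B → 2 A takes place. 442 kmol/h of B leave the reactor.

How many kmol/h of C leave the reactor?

For B: n = n₀ − 1ξ → 442 = 781.6 − 1ξ, giving ξ = 339.6 kmol/h.
Outlet amounts (n = n₀ + ν ξ):
  C: 445.4 − 1(339.6) = 105.8
  B: 781.6 − 1(339.6) = 442
  A: 0 + 2(339.6) = 679.2

106 kmol/h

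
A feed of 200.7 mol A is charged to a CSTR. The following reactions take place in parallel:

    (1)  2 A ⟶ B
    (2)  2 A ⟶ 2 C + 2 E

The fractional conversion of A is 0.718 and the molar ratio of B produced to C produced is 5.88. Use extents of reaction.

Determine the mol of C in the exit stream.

11.3 mol

Conversion of A: A consumed = 0.718 × 200.7 = 144.1 mol = 2ξ₁ + 2ξ₂.
Selectivity: 1ξ₁ / (2ξ₂) = 5.88 → ξ₁ = 11.76 ξ₂.
Substitute: (2·11.76 + 2) ξ₂ = 144.1 → ξ₂ = 5.647 mol, ξ₁ = 66.4 mol.
Outlet amounts (n = n₀ + Σ ν·ξ):
  A: 200.7 − 2(66.4) − 2(5.647) = 56.6
  B: 0 + 1(66.4) = 66.4
  C: 0 + 2(5.647) = 11.29
  E: 0 + 2(5.647) = 11.29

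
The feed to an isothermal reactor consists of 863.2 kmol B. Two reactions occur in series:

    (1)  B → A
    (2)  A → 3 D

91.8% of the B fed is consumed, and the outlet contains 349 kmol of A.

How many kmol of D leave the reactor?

Conversion of B: B consumed = 1ξ₁ = 0.918 × 863.2 → ξ₁ = 792.4 kmol.
A balance: n_A = 0 + 1ξ₁ − 1ξ₂ = 349 → ξ₂ = (1·792.4 − 349)/1 = 443.4 kmol.
Outlet amounts (n = n₀ + Σ ν·ξ):
  B: 863.2 − 1(792.4) = 70.78
  A: 0 + 1(792.4) − 1(443.4) = 349
  D: 0 + 3(443.4) = 1330

1330 kmol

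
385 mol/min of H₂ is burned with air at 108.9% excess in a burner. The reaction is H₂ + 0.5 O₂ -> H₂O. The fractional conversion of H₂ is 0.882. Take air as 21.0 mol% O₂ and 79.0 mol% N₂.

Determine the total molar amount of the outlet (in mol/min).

Stoichiometric O₂ = 0.5 × 385 = 192.5 mol/min; O₂ fed = 192.5 × 2.089 = 402.1 mol/min.
N₂ fed = 402.1 × 79/21 = 1513 mol/min.
Fuel reacted = 0.882 × 385 → ξ = 339.6 mol/min.
Outlet (n = n₀ + ν ξ):
  H₂: 385 − 1(339.6) = 45.43
  O₂: 402.1 − 0.5(339.6) = 232.3
  N₂: 1513 (inert)
  H₂O: 0 + 1(339.6) = 339.6
Total out = 45.43 + 232.3 + 1513 + 339.6 = 2130 mol/min.

2130 mol/min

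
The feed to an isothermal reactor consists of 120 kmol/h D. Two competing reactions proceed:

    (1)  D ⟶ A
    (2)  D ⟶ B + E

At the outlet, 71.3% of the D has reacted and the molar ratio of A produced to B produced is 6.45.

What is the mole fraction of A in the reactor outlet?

0.563

Conversion of D: D consumed = 0.713 × 120 = 85.56 kmol/h = 1ξ₁ + 1ξ₂.
Selectivity: 1ξ₁ / (1ξ₂) = 6.45 → ξ₁ = 6.45 ξ₂.
Substitute: (1·6.45 + 1) ξ₂ = 85.56 → ξ₂ = 11.48 kmol/h, ξ₁ = 74.08 kmol/h.
Outlet amounts (n = n₀ + Σ ν·ξ):
  D: 120 − 1(74.08) − 1(11.48) = 34.44
  A: 0 + 1(74.08) = 74.08
  B: 0 + 1(11.48) = 11.48
  E: 0 + 1(11.48) = 11.48
Total out = 131.5 kmol/h; y_A = 74.08 / 131.5 = 0.5634.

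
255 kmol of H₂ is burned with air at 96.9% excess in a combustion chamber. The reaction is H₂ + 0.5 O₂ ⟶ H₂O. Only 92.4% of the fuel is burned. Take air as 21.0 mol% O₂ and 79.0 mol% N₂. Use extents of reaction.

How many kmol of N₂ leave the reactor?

944 kmol

Stoichiometric O₂ = 0.5 × 255 = 127.5 kmol; O₂ fed = 127.5 × 1.969 = 251 kmol.
N₂ fed = 251 × 79/21 = 944.4 kmol.
Fuel reacted = 0.924 × 255 → ξ = 235.6 kmol.
Outlet (n = n₀ + ν ξ):
  H₂: 255 − 1(235.6) = 19.38
  O₂: 251 − 0.5(235.6) = 133.2
  N₂: 944.4 (inert)
  H₂O: 0 + 1(235.6) = 235.6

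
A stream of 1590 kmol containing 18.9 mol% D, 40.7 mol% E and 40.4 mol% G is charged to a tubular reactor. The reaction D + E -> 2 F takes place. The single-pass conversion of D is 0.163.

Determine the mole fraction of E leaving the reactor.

0.376

D reacted = 0.163 × 300.5 = 48.98 kmol; ν_D = −1, so ξ = 48.98/1 = 48.98 kmol.
Outlet amounts (n = n₀ + ν ξ):
  D: 300.5 − 1(48.98) = 251.5
  E: 647.1 − 1(48.98) = 598.1
  F: 0 + 2(48.98) = 97.97
  G: 642.4 (inert)
Total out = 1590 kmol; y_E = 598.1 / 1590 = 0.3762.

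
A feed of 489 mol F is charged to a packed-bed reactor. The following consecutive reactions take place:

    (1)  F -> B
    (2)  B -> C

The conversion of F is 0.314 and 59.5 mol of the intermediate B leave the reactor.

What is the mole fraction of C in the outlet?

0.192

Conversion of F: F consumed = 1ξ₁ = 0.314 × 489 → ξ₁ = 153.5 mol.
B balance: n_B = 0 + 1ξ₁ − 1ξ₂ = 59.5 → ξ₂ = (1·153.5 − 59.5)/1 = 94.05 mol.
Outlet amounts (n = n₀ + Σ ν·ξ):
  F: 489 − 1(153.5) = 335.5
  B: 0 + 1(153.5) − 1(94.05) = 59.5
  C: 0 + 1(94.05) = 94.05
Total out = 489 mol; y_C = 94.05 / 489 = 0.1923.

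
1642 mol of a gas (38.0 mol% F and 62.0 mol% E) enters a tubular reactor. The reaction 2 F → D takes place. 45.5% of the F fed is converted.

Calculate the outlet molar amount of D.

F reacted = 0.455 × 624 = 283.9 mol; ν_F = −2, so ξ = 283.9/2 = 142 mol.
Outlet amounts (n = n₀ + ν ξ):
  F: 624 − 2(142) = 340.1
  D: 0 + 1(142) = 142
  E: 1018 (inert)

142 mol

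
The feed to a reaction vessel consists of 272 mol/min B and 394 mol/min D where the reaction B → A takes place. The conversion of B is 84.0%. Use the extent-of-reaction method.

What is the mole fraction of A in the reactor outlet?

0.343

B reacted = 0.84 × 272 = 228.5 mol/min; ν_B = −1, so ξ = 228.5/1 = 228.5 mol/min.
Outlet amounts (n = n₀ + ν ξ):
  B: 272 − 1(228.5) = 43.52
  A: 0 + 1(228.5) = 228.5
  D: 394 (inert)
Total out = 666 mol/min; y_A = 228.5 / 666 = 0.3431.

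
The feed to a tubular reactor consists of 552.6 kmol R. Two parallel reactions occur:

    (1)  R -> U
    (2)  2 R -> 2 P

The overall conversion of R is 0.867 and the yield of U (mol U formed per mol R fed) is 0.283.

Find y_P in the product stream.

0.584

Yield of U: 1ξ₁ / 552.6 = 0.283 → ξ₁ = 156.4 kmol.
Conversion of R: 1ξ₁ + 2ξ₂ = 0.867 × 552.6 = 479.1 → ξ₂ = 161.4 kmol.
Outlet amounts (n = n₀ + Σ ν·ξ):
  R: 552.6 − 1(156.4) − 2(161.4) = 73.5
  U: 0 + 1(156.4) = 156.4
  P: 0 + 2(161.4) = 322.7
Total out = 552.6 kmol; y_P = 322.7 / 552.6 = 0.584.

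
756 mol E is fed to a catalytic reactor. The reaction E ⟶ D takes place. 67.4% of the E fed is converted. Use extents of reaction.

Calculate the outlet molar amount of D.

E reacted = 0.674 × 756 = 509.5 mol; ν_E = −1, so ξ = 509.5/1 = 509.5 mol.
Outlet amounts (n = n₀ + ν ξ):
  E: 756 − 1(509.5) = 246.5
  D: 0 + 1(509.5) = 509.5

510 mol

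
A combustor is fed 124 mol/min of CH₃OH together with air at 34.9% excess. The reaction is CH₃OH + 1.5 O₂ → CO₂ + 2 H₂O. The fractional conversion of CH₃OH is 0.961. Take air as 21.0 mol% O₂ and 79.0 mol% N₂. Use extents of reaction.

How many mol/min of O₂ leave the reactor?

Stoichiometric O₂ = 1.5 × 124 = 186 mol/min; O₂ fed = 186 × 1.349 = 250.9 mol/min.
N₂ fed = 250.9 × 79/21 = 943.9 mol/min.
Fuel reacted = 0.961 × 124 → ξ = 119.2 mol/min.
Outlet (n = n₀ + ν ξ):
  CH₃OH: 124 − 1(119.2) = 4.836
  O₂: 250.9 − 1.5(119.2) = 72.17
  N₂: 943.9 (inert)
  CO₂: 0 + 1(119.2) = 119.2
  H₂O: 0 + 2(119.2) = 238.3

72.2 mol/min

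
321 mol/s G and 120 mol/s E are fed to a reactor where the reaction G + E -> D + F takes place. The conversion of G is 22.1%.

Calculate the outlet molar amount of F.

G reacted = 0.221 × 321 = 70.94 mol/s; ν_G = −1, so ξ = 70.94/1 = 70.94 mol/s.
Outlet amounts (n = n₀ + ν ξ):
  G: 321 − 1(70.94) = 250.1
  E: 120 − 1(70.94) = 49.06
  D: 0 + 1(70.94) = 70.94
  F: 0 + 1(70.94) = 70.94

70.9 mol/s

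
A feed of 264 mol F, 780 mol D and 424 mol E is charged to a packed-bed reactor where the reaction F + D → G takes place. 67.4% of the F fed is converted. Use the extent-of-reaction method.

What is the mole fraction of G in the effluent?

F reacted = 0.674 × 264 = 177.9 mol; ν_F = −1, so ξ = 177.9/1 = 177.9 mol.
Outlet amounts (n = n₀ + ν ξ):
  F: 264 − 1(177.9) = 86.06
  D: 780 − 1(177.9) = 602.1
  G: 0 + 1(177.9) = 177.9
  E: 424 (inert)
Total out = 1290 mol; y_G = 177.9 / 1290 = 0.1379.

0.138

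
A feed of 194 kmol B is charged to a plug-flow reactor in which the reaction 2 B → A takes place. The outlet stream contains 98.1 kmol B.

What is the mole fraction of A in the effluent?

For B: n = n₀ − 2ξ → 98.1 = 194 − 2ξ, giving ξ = 47.95 kmol.
Outlet amounts (n = n₀ + ν ξ):
  B: 194 − 2(47.95) = 98.1
  A: 0 + 1(47.95) = 47.95
Total out = 146.1 kmol; y_A = 47.95 / 146.1 = 0.3283.

0.328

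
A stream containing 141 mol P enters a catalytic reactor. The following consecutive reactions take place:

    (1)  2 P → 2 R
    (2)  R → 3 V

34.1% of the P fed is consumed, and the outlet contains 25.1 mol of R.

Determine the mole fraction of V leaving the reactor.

0.369

Conversion of P: P consumed = 2ξ₁ = 0.341 × 141 → ξ₁ = 24.04 mol.
R balance: n_R = 0 + 2ξ₁ − 1ξ₂ = 25.1 → ξ₂ = (2·24.04 − 25.1)/1 = 22.98 mol.
Outlet amounts (n = n₀ + Σ ν·ξ):
  P: 141 − 2(24.04) = 92.92
  R: 0 + 2(24.04) − 1(22.98) = 25.1
  V: 0 + 3(22.98) = 68.94
Total out = 187 mol; y_V = 68.94 / 187 = 0.3688.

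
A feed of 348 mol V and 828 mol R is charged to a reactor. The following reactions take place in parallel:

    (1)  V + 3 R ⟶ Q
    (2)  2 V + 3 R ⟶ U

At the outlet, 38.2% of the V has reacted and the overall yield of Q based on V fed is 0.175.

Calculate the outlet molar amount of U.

Yield of Q: 1ξ₁ / 348 = 0.175 → ξ₁ = 60.9 mol.
Conversion of V: 1ξ₁ + 2ξ₂ = 0.382 × 348 = 132.9 → ξ₂ = 36.02 mol.
Outlet amounts (n = n₀ + Σ ν·ξ):
  V: 348 − 1(60.9) − 2(36.02) = 215.1
  R: 828 − 3(60.9) − 3(36.02) = 537.2
  Q: 0 + 1(60.9) = 60.9
  U: 0 + 1(36.02) = 36.02

36 mol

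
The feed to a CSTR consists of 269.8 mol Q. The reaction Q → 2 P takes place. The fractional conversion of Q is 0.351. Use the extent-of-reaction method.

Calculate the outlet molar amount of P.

Q reacted = 0.351 × 269.8 = 94.7 mol; ν_Q = −1, so ξ = 94.7/1 = 94.7 mol.
Outlet amounts (n = n₀ + ν ξ):
  Q: 269.8 − 1(94.7) = 175.1
  P: 0 + 2(94.7) = 189.4

189 mol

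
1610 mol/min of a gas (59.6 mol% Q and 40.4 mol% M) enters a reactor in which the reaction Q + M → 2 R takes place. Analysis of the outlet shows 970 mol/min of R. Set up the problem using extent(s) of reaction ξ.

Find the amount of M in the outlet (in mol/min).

For R: n = n₀ + 2ξ → 970 = 0 + 2ξ, giving ξ = 485 mol/min.
Outlet amounts (n = n₀ + ν ξ):
  Q: 959.6 − 1(485) = 474.6
  M: 650.4 − 1(485) = 165.4
  R: 0 + 2(485) = 970

165 mol/min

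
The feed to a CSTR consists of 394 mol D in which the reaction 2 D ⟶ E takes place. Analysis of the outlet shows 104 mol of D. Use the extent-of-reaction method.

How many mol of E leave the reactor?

145 mol

For D: n = n₀ − 2ξ → 104 = 394 − 2ξ, giving ξ = 145 mol.
Outlet amounts (n = n₀ + ν ξ):
  D: 394 − 2(145) = 104
  E: 0 + 1(145) = 145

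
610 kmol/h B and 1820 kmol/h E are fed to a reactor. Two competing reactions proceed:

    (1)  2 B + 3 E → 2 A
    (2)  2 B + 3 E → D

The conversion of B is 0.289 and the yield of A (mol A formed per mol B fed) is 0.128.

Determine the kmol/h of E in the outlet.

1560 kmol/h

Yield of A: 2ξ₁ / 610 = 0.128 → ξ₁ = 39.04 kmol/h.
Conversion of B: 2ξ₁ + 2ξ₂ = 0.289 × 610 = 176.3 → ξ₂ = 49.1 kmol/h.
Outlet amounts (n = n₀ + Σ ν·ξ):
  B: 610 − 2(39.04) − 2(49.1) = 433.7
  E: 1820 − 3(39.04) − 3(49.1) = 1556
  A: 0 + 2(39.04) = 78.08
  D: 0 + 1(49.1) = 49.1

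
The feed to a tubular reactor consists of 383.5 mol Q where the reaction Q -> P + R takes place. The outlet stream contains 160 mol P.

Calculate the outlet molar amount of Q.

224 mol

For P: n = n₀ + 1ξ → 160 = 0 + 1ξ, giving ξ = 160 mol.
Outlet amounts (n = n₀ + ν ξ):
  Q: 383.5 − 1(160) = 223.5
  P: 0 + 1(160) = 160
  R: 0 + 1(160) = 160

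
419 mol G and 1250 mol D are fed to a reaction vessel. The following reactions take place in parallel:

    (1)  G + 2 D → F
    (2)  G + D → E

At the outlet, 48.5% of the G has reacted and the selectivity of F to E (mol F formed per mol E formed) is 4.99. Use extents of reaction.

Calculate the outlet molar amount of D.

877 mol

Conversion of G: G consumed = 0.485 × 419 = 203.2 mol = 1ξ₁ + 1ξ₂.
Selectivity: 1ξ₁ / (1ξ₂) = 4.99 → ξ₁ = 4.99 ξ₂.
Substitute: (1·4.99 + 1) ξ₂ = 203.2 → ξ₂ = 33.93 mol, ξ₁ = 169.3 mol.
Outlet amounts (n = n₀ + Σ ν·ξ):
  G: 419 − 1(169.3) − 1(33.93) = 215.8
  D: 1250 − 2(169.3) − 1(33.93) = 877.5
  F: 0 + 1(169.3) = 169.3
  E: 0 + 1(33.93) = 33.93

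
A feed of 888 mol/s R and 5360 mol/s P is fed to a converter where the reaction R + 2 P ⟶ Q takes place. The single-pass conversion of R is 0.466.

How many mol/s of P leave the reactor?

4530 mol/s

R reacted = 0.466 × 888 = 413.8 mol/s; ν_R = −1, so ξ = 413.8/1 = 413.8 mol/s.
Outlet amounts (n = n₀ + ν ξ):
  R: 888 − 1(413.8) = 474.2
  P: 5360 − 2(413.8) = 4532
  Q: 0 + 1(413.8) = 413.8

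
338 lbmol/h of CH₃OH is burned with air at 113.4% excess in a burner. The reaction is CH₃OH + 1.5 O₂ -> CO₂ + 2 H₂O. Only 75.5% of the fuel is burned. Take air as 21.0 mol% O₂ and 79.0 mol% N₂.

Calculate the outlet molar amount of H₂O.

510 lbmol/h

Stoichiometric O₂ = 1.5 × 338 = 507 lbmol/h; O₂ fed = 507 × 2.134 = 1082 lbmol/h.
N₂ fed = 1082 × 79/21 = 4070 lbmol/h.
Fuel reacted = 0.755 × 338 → ξ = 255.2 lbmol/h.
Outlet (n = n₀ + ν ξ):
  CH₃OH: 338 − 1(255.2) = 82.81
  O₂: 1082 − 1.5(255.2) = 699.2
  N₂: 4070 (inert)
  CO₂: 0 + 1(255.2) = 255.2
  H₂O: 0 + 2(255.2) = 510.4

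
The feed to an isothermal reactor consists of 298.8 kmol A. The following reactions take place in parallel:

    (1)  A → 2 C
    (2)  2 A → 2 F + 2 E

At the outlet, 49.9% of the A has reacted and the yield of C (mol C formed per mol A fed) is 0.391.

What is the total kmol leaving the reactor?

Yield of C: 2ξ₁ / 298.8 = 0.391 → ξ₁ = 58.42 kmol.
Conversion of A: 1ξ₁ + 2ξ₂ = 0.499 × 298.8 = 149.1 → ξ₂ = 45.34 kmol.
Outlet amounts (n = n₀ + Σ ν·ξ):
  A: 298.8 − 1(58.42) − 2(45.34) = 149.7
  C: 0 + 2(58.42) = 116.8
  F: 0 + 2(45.34) = 90.69
  E: 0 + 2(45.34) = 90.69
Total out = 149.7 + 116.8 + 90.69 + 90.69 = 447.9 kmol.

448 kmol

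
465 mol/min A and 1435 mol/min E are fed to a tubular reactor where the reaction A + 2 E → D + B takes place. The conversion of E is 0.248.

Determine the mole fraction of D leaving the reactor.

E reacted = 0.248 × 1435 = 355.9 mol/min; ν_E = −2, so ξ = 355.9/2 = 177.9 mol/min.
Outlet amounts (n = n₀ + ν ξ):
  A: 465 − 1(177.9) = 287.1
  E: 1435 − 2(177.9) = 1079
  D: 0 + 1(177.9) = 177.9
  B: 0 + 1(177.9) = 177.9
Total out = 1722 mol/min; y_D = 177.9 / 1722 = 0.1033.

0.103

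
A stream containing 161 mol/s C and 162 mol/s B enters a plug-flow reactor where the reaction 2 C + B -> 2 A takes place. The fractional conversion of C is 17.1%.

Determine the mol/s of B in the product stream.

C reacted = 0.171 × 161 = 27.53 mol/s; ν_C = −2, so ξ = 27.53/2 = 13.77 mol/s.
Outlet amounts (n = n₀ + ν ξ):
  C: 161 − 2(13.77) = 133.5
  B: 162 − 1(13.77) = 148.2
  A: 0 + 2(13.77) = 27.53

148 mol/s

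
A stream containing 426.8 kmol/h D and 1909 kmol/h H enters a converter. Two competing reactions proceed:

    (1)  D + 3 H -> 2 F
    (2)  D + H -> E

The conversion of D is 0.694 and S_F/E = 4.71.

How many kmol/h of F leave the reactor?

416 kmol/h

Conversion of D: D consumed = 0.694 × 426.8 = 296.2 kmol/h = 1ξ₁ + 1ξ₂.
Selectivity: 2ξ₁ / (1ξ₂) = 4.71 → ξ₁ = 2.355 ξ₂.
Substitute: (1·2.355 + 1) ξ₂ = 296.2 → ξ₂ = 88.29 kmol/h, ξ₁ = 207.9 kmol/h.
Outlet amounts (n = n₀ + Σ ν·ξ):
  D: 426.8 − 1(207.9) − 1(88.29) = 130.6
  H: 1909 − 3(207.9) − 1(88.29) = 1197
  F: 0 + 2(207.9) = 415.8
  E: 0 + 1(88.29) = 88.29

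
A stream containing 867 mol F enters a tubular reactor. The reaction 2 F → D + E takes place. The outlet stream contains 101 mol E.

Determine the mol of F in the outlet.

665 mol

For E: n = n₀ + 1ξ → 101 = 0 + 1ξ, giving ξ = 101 mol.
Outlet amounts (n = n₀ + ν ξ):
  F: 867 − 2(101) = 665
  D: 0 + 1(101) = 101
  E: 0 + 1(101) = 101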